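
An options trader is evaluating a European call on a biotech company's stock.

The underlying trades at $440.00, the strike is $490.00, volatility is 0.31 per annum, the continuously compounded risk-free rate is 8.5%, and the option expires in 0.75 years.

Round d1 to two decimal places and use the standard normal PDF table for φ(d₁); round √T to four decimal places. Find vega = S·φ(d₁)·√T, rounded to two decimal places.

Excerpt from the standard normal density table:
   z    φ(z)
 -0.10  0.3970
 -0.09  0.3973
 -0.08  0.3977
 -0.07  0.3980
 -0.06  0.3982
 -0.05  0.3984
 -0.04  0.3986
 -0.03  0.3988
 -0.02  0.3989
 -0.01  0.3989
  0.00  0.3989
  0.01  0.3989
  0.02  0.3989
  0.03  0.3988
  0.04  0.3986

σ√T = 0.31 × 0.8660 = 0.2685
d₁ = [ln(440/490) + (0.085 + 0.31²/2)·0.75] / 0.2685 = [-0.1076 + 0.0998] / 0.2685 = -0.0292 → -0.03
√T = √0.75 = 0.8660
φ(d₁) = φ(-0.03) = 0.3988
vega = S·φ(d₁)·√T = 440·0.3988·0.8660 = 151.9588
(Vega is the same for a European call and put with the same parameters.)

151.96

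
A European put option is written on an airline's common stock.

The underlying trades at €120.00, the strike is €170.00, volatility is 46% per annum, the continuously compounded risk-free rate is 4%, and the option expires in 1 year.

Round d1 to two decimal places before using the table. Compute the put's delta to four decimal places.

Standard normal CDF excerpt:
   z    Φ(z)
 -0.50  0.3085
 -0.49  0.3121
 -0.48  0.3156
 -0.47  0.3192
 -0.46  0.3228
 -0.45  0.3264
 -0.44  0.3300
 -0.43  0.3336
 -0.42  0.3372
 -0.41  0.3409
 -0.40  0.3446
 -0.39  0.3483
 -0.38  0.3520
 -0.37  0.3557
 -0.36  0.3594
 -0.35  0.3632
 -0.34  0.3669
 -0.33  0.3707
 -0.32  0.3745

T = 1;  σ√T = 0.4600
d₁ = [ln(120/170) + (0.04 + 0.46²/2)·1] / 0.4600 = [-0.3483 + 0.1458] / 0.4600 = -0.4402 ⇒ -0.44
N(d₁) = N(-0.44) = 0.3300
Δ_put = N(d₁) − 1 = 0.3300 − 1 = -0.6700

-0.6700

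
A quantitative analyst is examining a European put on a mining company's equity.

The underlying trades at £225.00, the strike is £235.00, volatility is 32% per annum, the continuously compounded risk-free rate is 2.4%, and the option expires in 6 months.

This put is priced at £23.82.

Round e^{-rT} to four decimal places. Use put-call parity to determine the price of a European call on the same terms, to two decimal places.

£16.62

e^(−rT) = e^(−0.024·0.5) = 0.9881
Put-call parity: C − P = S − K·e^(−rT) = 225 − 235·0.9881 = 225 − 232.2035 = -7.2035
C = P + (C − P) = 23.82 + (-7.2035) = 16.6165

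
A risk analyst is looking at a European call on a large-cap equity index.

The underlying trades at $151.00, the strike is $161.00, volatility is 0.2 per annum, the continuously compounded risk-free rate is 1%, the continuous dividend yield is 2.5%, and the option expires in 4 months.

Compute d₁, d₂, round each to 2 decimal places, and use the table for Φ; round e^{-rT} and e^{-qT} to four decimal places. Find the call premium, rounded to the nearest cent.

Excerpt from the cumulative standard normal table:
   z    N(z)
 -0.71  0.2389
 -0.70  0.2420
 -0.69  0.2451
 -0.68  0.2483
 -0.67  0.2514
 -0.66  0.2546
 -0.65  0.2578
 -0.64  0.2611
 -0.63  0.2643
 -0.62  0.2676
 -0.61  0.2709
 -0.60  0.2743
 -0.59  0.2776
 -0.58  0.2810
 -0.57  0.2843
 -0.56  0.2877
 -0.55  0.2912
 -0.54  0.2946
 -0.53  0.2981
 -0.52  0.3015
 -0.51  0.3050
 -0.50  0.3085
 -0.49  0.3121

$3.26

σ√T = 0.2·√0.3333 = 0.1155
d₁ = [ln(151/161) + (0.01 − 0.025 + 0.2²/2)·0.3333] / 0.1155 = [-0.0641 + 0.0017] / 0.1155 = -0.5409 → -0.54
d₂ = d₁ − σ√T = -0.5409 − 0.1155 = -0.6564 → -0.66
e^(−qT) = e^(−0.025·0.3333) = 0.9917;  e^(−rT) = e^(−0.01·0.3333) = 0.9967
C = 151·0.9917·N(-0.54) − 161·0.9967·N(-0.66) = 151·0.9917·0.2946 − 161·0.9967·0.2546 = 44.1154 − 40.8553 = 3.2600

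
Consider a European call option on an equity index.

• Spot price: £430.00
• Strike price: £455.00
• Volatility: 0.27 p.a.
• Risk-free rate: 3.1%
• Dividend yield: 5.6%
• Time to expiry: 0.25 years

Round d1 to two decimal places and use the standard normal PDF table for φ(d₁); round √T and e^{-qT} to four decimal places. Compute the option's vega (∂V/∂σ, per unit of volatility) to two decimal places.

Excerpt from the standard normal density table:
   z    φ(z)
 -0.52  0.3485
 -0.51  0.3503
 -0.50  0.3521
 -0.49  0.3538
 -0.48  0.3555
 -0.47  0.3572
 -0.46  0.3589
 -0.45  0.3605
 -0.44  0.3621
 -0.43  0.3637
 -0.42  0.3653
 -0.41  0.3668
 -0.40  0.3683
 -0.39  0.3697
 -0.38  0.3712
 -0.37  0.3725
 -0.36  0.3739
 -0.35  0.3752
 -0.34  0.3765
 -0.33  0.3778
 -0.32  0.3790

78.08

T = 0.25;  σ√T = 0.1350
d₁ = [ln(430/455) + (0.031 − 0.056 + ½·0.27²)·0.25] / (σ√T) = (-0.0565 + 0.0029) / 0.1350 = -0.3974 which rounds to -0.40
√T = √0.25 = 0.5000
φ(d₁) = φ(-0.40) = 0.3683
exp(−qT) = exp(−0.056·0.25) = 0.9861
vega = S·exp(−qT)·φ(d₁)·√T = 430·0.9861·0.3683·0.5000 = 78.0838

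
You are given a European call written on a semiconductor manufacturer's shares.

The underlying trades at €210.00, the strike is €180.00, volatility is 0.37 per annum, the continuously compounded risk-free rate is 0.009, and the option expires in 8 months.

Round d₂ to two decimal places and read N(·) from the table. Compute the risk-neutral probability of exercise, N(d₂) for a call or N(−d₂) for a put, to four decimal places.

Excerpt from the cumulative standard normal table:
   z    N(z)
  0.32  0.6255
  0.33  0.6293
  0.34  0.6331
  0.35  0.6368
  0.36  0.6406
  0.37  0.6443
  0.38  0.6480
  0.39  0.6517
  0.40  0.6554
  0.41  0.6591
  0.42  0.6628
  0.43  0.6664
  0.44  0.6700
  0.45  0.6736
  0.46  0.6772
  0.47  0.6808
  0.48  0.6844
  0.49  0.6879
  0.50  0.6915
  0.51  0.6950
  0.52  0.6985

T = 0.6667;  σ√T = 0.3021
d₁ = [ln(210/180) + (0.009 + ½·0.37²)·0.6667] / (σ√T) = (0.1542 + 0.0516) / 0.3021 = 0.6812 ⇒ 0.68
d₂ = 0.6812 − 0.3021 = 0.3791 ⇒ 0.38
Risk-neutral Pr[S_T > K] = N(d₂) = N(0.38) = 0.6480

0.6480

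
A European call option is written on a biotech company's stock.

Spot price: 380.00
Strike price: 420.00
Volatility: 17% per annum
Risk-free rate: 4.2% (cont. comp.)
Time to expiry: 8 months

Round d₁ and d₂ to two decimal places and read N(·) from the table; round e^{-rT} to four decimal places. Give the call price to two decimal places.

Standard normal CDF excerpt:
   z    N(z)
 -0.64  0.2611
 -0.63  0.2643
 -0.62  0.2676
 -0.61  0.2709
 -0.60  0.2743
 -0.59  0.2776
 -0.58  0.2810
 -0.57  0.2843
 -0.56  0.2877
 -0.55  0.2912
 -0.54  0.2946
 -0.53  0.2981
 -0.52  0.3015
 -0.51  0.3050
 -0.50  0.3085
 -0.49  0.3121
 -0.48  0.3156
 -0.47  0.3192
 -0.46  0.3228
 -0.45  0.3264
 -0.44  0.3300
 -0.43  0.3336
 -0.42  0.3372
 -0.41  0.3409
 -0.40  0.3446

T = 0.6667;  σ√T = 0.1388
ln(S/K) + (r + σ²/2)T = ln(380/420) + (0.042 + 0.17²/2)·0.6667 = -0.1001 + 0.0376 = -0.0625
d₁ = -0.0625 / 0.1388 = -0.4499 → -0.45
d₂ = d₁ − σ√T = -0.4499 − 0.1388 = -0.5887 → -0.59
exp(−rT) = exp(−0.042·0.6667) = 0.9724
N(d₁) = N(-0.45) = 0.3264;  N(d₂) = N(-0.59) = 0.2776
C = 380·0.3264 − 420·0.9724·0.2776 = 124.0320 − 113.3741 = 10.6579

10.66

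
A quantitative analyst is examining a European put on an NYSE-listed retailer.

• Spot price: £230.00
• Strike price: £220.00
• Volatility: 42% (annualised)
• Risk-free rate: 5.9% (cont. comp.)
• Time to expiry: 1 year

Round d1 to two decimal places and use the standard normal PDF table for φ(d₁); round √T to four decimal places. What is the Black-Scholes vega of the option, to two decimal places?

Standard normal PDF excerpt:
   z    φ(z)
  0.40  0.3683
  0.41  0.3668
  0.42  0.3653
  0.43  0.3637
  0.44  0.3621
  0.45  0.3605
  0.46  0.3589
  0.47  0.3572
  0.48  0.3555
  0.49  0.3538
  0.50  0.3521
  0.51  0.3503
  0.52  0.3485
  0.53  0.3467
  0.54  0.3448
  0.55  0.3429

82.55

σ√T = 0.42·√1 = 0.4200
ln(S/K) + (r + σ²/2)T = ln(230/220) + (0.059 + 0.42²/2)·1 = 0.0445 + 0.1472 = 0.1917
d₁ = 0.1917 / 0.4200 = 0.4563 ≈ 0.46
√T = √1 = 1.0000
φ(d₁) = φ(0.46) = 0.3589
vega = S·φ(d₁)·√T = 230·0.3589·1.0000 = 82.5470
(The call has the same vega.)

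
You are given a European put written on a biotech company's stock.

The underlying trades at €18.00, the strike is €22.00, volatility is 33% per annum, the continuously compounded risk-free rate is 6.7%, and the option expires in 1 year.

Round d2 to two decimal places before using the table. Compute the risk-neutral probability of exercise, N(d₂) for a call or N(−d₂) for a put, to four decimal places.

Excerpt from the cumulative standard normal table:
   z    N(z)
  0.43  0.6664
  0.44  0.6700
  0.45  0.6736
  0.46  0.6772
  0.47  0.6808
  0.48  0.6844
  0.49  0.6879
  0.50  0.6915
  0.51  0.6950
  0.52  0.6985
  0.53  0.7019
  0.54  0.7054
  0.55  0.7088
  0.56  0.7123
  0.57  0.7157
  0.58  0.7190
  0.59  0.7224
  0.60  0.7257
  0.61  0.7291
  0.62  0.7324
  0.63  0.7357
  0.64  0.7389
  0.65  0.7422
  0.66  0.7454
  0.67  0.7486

0.7157

T = 1;  σ√T = 0.3300
d₁ = [ln(18/22) + (0.067 + ½·0.33²)·1] / (σ√T) = (-0.2007 + 0.1215) / 0.3300 = -0.2401 → -0.24
d₂ = -0.2401 − 0.3300 = -0.5701 → -0.57
Risk-neutral Pr[S_T < K] = N(−d₂) = N(0.57) = 0.7157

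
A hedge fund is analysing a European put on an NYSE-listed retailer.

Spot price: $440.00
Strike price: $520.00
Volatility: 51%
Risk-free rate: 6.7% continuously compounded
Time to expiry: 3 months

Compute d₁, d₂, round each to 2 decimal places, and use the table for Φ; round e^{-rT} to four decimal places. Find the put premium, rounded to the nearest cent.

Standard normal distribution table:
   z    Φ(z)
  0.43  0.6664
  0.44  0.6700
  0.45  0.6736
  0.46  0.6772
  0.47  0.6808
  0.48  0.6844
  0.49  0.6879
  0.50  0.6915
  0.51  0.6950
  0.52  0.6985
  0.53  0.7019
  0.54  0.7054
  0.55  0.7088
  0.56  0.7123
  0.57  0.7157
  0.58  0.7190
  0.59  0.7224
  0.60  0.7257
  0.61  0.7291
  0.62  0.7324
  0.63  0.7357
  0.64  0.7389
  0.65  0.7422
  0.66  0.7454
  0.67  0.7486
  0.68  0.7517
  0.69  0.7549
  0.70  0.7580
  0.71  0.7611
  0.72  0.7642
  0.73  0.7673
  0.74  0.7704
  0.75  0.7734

σ√T = 0.51·√0.25 = 0.2550
d₁ = [ln(440/520) + (0.067 + 0.51²/2)·0.25] / 0.2550 = [-0.1671 + 0.0493] / 0.2550 = -0.4619 ⇒ -0.46
d₂ = d₁ − σ√T = -0.4619 − 0.2550 = -0.7169 ⇒ -0.72
exp(−rT) = exp(−0.067·0.25) = 0.9834
N(−d₂) = N(0.72) = 0.7642;  N(−d₁) = N(0.46) = 0.6772
P = 520·0.9834·0.7642 − 440·0.6772 = 390.7874 − 297.9680 = 92.8194

$92.82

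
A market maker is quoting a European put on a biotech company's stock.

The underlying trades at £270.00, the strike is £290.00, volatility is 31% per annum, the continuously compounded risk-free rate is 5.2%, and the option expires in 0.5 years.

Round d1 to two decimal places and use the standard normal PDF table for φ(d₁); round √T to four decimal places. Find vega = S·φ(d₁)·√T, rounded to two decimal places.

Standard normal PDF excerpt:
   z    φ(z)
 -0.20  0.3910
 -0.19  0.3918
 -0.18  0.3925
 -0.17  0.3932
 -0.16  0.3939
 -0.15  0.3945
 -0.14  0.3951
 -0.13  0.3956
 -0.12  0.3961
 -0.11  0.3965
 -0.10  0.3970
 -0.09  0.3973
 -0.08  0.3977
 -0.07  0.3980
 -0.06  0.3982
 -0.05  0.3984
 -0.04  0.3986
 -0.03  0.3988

75.79

σ√T = 0.31 × 0.7071 = 0.2192
ln(S/K) + (r + σ²/2)T = ln(270/290) + (0.052 + 0.31²/2)·0.5 = -0.0715 + 0.0500 = -0.0214
d₁ = -0.0214 / 0.2192 = -0.0978 which rounds to -0.10
√T = √0.5 = 0.7071
φ(d₁) = φ(-0.10) = 0.3970
vega = S·φ(d₁)·√T = 270·0.3970·0.7071 = 75.7940
(The call has the same vega.)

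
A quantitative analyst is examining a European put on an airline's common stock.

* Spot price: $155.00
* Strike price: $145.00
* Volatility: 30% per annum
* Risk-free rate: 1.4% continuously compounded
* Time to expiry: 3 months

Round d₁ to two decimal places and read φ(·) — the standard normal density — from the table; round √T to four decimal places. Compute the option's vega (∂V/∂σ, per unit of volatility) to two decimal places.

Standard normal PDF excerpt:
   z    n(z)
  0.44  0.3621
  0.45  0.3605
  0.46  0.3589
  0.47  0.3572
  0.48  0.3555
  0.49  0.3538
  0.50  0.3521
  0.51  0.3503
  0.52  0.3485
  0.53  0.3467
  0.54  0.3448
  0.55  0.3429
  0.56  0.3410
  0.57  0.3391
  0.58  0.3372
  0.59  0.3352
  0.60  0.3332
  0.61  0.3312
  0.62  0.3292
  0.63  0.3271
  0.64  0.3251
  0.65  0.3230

T = 0.25;  σ√T = 0.1500
d₁ = [ln(155/145) + (0.014 + 0.3²/2)·0.25] / 0.1500 = [0.0667 + 0.0147] / 0.1500 = 0.5429 which rounds to 0.54
√T = √0.25 = 0.5000
φ(d₁) = φ(0.54) = 0.3448
vega = S·φ(d₁)·√T = 155·0.3448·0.5000 = 26.7220
(The call has the same vega.)

26.72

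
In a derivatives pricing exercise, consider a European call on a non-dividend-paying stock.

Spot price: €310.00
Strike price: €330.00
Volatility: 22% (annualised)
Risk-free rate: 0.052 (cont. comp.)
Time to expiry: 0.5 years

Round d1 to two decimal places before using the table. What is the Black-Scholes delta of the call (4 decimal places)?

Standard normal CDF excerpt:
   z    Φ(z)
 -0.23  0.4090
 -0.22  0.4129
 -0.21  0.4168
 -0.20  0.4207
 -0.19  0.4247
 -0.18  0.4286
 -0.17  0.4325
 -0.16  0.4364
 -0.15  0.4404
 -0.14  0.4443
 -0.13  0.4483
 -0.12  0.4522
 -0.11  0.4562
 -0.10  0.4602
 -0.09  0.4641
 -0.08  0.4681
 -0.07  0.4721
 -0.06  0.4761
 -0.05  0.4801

σ√T = 0.22·√0.5 = 0.1556
ln(S/K) + (r + σ²/2)T = ln(310/330) + (0.052 + 0.22²/2)·0.5 = -0.0625 + 0.0381 = -0.0244
d₁ = -0.0244 / 0.1556 = -0.1570 which rounds to -0.16
N(d₁) = N(-0.16) = 0.4364
Δ_call = N(d₁) = 0.4364

0.4364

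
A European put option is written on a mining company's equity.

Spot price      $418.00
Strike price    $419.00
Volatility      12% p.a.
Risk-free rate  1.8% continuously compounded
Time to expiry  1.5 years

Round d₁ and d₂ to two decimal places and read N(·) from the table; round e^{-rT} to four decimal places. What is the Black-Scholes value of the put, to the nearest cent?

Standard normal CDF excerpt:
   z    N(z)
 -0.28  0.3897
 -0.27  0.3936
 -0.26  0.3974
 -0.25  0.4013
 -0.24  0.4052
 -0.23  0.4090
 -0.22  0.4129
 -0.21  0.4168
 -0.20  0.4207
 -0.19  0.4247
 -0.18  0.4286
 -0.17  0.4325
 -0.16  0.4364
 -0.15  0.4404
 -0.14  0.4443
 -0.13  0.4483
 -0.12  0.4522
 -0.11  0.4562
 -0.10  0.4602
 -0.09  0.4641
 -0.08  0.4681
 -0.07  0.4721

$19.91

σ√T = 0.12 × 1.2247 = 0.1470
ln(S/K) + (r + σ²/2)T = ln(418/419) + (0.018 + 0.12²/2)·1.5 = -0.0024 + 0.0378 = 0.0354
d₁ = 0.0354 / 0.1470 = 0.2409 ≈ 0.24
d₂ = d₁ − σ√T = 0.2409 − 0.1470 = 0.0940 ≈ 0.09
exp(−rT) = exp(−0.018·1.5) = 0.9734
N(−d₂) = N(-0.09) = 0.4641;  N(−d₁) = N(-0.24) = 0.4052
P = 419·0.9734·0.4641 − 418·0.4052 = 189.2853 − 169.3736 = 19.9117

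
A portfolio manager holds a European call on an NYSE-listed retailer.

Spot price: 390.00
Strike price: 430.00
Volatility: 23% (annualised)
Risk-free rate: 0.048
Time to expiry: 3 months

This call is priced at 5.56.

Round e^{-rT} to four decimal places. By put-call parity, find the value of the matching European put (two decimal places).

exp(−rT) = exp(−0.048·0.25) = 0.9881
Put-call parity: C − P = S − K·e^(−rT) = 390 − 430·0.9881 = 390 − 424.8830 = -34.8830
P = C − (C − P) = 5.56 − (-34.8830) = 40.4430

40.44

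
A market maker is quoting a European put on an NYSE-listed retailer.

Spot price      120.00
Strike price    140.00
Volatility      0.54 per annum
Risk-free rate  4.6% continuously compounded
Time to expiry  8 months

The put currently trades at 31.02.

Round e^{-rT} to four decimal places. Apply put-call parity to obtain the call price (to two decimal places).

15.25

e^(−rT) = e^(−0.046·0.6667) = 0.9698
Put-call parity: C − P = S − K·e^(−rT) = 120 − 140·0.9698 = 120 − 135.7720 = -15.7720
C = P + (C − P) = 31.02 + (-15.7720) = 15.2480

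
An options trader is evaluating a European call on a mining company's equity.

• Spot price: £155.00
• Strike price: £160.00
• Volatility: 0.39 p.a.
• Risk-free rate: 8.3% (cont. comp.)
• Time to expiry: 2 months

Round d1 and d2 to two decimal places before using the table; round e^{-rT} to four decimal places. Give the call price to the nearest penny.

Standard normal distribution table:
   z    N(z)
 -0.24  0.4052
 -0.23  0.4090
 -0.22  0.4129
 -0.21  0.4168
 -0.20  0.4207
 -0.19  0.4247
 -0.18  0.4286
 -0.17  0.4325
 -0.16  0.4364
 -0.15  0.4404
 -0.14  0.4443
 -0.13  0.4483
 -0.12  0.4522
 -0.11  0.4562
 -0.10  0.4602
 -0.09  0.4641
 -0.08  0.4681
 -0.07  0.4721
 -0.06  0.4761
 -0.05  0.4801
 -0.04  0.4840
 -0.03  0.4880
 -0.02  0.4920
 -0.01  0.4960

T = 0.1667;  σ√T = 0.1592
ln(S/K) + (r + σ²/2)T = ln(155/160) + (0.083 + 0.39²/2)·0.1667 = -0.0317 + 0.0265 = -0.0052
d₁ = -0.0052 / 0.1592 = -0.0329 → -0.03
d₂ = d₁ − σ√T = -0.0329 − 0.1592 = -0.1921 → -0.19
e^(−rT) = e^(−0.083·0.1667) = 0.9863
N(d₁) = N(-0.03) = 0.4880;  N(d₂) = N(-0.19) = 0.4247
C = 155·0.4880 − 160·0.9863·0.4247 = 75.6400 − 67.0211 = 8.6189

£8.62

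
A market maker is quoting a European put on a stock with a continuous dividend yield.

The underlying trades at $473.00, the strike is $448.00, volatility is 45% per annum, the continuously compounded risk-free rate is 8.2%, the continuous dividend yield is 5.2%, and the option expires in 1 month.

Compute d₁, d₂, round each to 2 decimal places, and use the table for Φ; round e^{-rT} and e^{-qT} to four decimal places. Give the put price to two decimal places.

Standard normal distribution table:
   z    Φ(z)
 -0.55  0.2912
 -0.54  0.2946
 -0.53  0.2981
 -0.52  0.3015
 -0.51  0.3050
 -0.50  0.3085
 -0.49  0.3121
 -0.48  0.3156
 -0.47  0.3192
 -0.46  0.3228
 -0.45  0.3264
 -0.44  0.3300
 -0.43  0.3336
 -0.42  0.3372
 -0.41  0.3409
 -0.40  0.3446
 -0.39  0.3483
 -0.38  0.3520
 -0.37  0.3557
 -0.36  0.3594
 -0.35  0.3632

$12.98

T = 0.08333;  σ√T = 0.1299
ln(S/K) + (r − q + σ²/2)T = ln(473/448) + (0.082 − 0.052 + 0.45²/2)·0.08333 = 0.0543 + 0.0109 = 0.0652
d₁ = 0.0652 / 0.1299 = 0.5022 → 0.50
d₂ = d₁ − σ√T = 0.5022 − 0.1299 = 0.3723 → 0.37
exp(−qT) = exp(−0.052·0.08333) = 0.9957;  exp(−rT) = exp(−0.082·0.08333) = 0.9932
P = 448·0.9932·N(-0.37) − 473·0.9957·N(-0.50) = 448·0.9932·0.3557 − 473·0.9957·0.3085 = 158.2700 − 145.2930 = 12.9770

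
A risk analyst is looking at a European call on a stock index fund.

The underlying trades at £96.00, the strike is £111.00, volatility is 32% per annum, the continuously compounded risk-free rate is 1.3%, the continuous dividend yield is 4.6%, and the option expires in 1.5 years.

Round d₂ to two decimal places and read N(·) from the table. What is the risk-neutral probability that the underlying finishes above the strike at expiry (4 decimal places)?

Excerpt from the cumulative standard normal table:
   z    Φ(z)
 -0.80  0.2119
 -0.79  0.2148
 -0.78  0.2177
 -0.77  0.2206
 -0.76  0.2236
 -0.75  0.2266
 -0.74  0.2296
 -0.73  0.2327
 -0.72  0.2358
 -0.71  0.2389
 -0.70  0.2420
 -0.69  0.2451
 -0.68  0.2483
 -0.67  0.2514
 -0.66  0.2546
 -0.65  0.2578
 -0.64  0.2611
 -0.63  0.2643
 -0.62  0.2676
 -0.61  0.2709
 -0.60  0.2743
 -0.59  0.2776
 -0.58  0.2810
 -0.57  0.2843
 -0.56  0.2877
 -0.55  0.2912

T = 1.5;  σ√T = 0.3919
ln(S/K) + (r − q + σ²/2)T = ln(96/111) + (0.013 − 0.046 + 0.32²/2)·1.5 = -0.1452 + 0.0273 = -0.1179
d₁ = -0.1179 / 0.3919 = -0.3008 ≈ -0.30
d₂ = d₁ − σ√T = -0.3008 − 0.3919 = -0.6927 ≈ -0.69
Risk-neutral Pr[S_T > K] = N(d₂) = N(-0.69) = 0.2451

0.2451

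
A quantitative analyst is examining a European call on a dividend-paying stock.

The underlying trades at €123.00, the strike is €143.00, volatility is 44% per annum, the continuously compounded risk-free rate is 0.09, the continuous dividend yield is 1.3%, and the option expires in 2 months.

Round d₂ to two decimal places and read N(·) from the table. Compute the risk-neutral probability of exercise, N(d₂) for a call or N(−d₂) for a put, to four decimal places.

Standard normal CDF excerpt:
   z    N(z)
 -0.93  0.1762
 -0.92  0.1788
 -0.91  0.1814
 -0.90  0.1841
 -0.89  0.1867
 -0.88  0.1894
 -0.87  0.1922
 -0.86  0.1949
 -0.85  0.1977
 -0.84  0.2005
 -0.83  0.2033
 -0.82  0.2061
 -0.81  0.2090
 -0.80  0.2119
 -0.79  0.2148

σ√T = 0.44·√0.1667 = 0.1796
d₁ = [ln(123/143) + (0.09 − 0.013 + ½·0.44²)·0.1667] / (σ√T) = (-0.1507 + 0.0290) / 0.1796 = -0.6775 ⇒ -0.68
d₂ = -0.6775 − 0.1796 = -0.8571 ⇒ -0.86
Pr(exercise) under Q = N(d₂) = 0.1949

0.1949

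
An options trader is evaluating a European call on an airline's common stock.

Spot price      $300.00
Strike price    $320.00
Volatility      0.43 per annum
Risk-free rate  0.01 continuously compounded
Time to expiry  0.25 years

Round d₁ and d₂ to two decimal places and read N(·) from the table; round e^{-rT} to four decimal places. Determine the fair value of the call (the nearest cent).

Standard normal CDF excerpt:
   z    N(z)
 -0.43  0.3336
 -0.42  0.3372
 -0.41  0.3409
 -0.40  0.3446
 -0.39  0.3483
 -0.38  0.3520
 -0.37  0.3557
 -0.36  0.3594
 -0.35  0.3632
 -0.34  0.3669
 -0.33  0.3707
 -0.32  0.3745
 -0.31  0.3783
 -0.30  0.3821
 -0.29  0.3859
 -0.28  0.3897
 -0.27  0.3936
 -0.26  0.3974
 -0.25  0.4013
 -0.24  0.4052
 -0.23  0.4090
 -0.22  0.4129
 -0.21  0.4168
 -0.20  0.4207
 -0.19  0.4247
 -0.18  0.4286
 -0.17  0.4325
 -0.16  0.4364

σ√T = 0.43 × 0.5000 = 0.2150
ln(S/K) + (r + σ²/2)T = ln(300/320) + (0.01 + 0.43²/2)·0.25 = -0.0645 + 0.0256 = -0.0389
d₁ = -0.0389 / 0.2150 = -0.1811 → -0.18
d₂ = d₁ − σ√T = -0.1811 − 0.2150 = -0.3961 → -0.40
e^(−rT) = e^(−0.01·0.25) = 0.9975
C = 300·N(-0.18) − 320·0.9975·N(-0.40) = 300·0.4286 − 320·0.9975·0.3446 = 128.5800 − 109.9963 = 18.5837

$18.58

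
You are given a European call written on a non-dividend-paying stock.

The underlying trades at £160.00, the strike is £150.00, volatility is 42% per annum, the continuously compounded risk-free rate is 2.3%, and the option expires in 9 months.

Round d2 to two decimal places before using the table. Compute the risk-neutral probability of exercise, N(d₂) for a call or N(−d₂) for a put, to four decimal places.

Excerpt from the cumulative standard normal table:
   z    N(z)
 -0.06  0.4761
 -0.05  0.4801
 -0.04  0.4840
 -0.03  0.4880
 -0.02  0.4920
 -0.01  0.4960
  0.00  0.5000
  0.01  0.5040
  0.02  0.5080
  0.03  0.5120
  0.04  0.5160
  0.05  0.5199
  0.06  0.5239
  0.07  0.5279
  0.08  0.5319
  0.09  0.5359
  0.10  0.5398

T = 0.75;  σ√T = 0.3637
ln(S/K) + (r + σ²/2)T = ln(160/150) + (0.023 + 0.42²/2)·0.75 = 0.0645 + 0.0834 = 0.1479
d₁ = 0.1479 / 0.3637 = 0.4067 which rounds to 0.41
d₂ = d₁ − σ√T = 0.4067 − 0.3637 = 0.0430 which rounds to 0.04
Risk-neutral Pr[S_T > K] = N(d₂) = N(0.04) = 0.5160

0.5160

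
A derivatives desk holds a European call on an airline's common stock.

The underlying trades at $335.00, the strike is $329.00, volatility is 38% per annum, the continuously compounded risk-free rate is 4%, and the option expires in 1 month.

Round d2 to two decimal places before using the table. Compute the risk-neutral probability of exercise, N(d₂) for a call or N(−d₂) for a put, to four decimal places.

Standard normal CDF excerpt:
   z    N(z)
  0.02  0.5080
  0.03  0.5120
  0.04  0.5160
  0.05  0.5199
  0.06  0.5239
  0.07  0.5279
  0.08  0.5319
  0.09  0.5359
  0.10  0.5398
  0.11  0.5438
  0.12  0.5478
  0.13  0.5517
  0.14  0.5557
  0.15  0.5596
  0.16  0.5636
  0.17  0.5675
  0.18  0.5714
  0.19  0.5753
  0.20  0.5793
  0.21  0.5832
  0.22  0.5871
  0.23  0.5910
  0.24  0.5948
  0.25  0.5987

0.5557

σ√T = 0.38 × 0.2887 = 0.1097
ln(S/K) + (r + σ²/2)T = ln(335/329) + (0.04 + 0.38²/2)·0.08333 = 0.0181 + 0.0093 = 0.0274
d₁ = 0.0274 / 0.1097 = 0.2500 which rounds to 0.25
d₂ = d₁ − σ√T = 0.2500 − 0.1097 = 0.1403 which rounds to 0.14
Risk-neutral Pr[S_T > K] = N(d₂) = N(0.14) = 0.5557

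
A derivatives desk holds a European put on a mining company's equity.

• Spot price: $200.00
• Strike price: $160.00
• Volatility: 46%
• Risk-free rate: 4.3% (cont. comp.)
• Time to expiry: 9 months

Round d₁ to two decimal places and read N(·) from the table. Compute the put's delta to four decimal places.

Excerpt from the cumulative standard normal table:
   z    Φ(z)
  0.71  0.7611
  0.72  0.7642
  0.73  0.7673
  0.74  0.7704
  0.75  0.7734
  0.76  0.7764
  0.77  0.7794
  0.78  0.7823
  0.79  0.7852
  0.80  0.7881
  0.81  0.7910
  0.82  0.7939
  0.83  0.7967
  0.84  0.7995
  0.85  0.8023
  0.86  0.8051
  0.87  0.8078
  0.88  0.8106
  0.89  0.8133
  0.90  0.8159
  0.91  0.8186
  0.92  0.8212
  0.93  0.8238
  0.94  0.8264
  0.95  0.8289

-0.2005

σ√T = 0.46·√0.75 = 0.3984
ln(S/K) + (r + σ²/2)T = ln(200/160) + (0.043 + 0.46²/2)·0.75 = 0.2231 + 0.1116 = 0.3347
d₁ = 0.3347 / 0.3984 = 0.8403 ⇒ 0.84
N(d₁) = N(0.84) = 0.7995
Δ_put = N(d₁) − 1 = 0.7995 − 1 = -0.2005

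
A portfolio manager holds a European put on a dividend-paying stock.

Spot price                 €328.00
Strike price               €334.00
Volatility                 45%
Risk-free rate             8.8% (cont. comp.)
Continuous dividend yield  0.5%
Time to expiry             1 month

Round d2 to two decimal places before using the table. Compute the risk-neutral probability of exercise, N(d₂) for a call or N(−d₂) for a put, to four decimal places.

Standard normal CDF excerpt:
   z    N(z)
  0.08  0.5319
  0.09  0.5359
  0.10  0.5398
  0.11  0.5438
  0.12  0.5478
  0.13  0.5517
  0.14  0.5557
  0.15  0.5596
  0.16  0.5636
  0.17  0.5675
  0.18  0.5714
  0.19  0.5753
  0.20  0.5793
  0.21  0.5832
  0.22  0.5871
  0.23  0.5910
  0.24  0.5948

0.5596

σ√T = 0.45 × 0.2887 = 0.1299
d₁ = [ln(328/334) + (0.088 − 0.005 + ½·0.45²)·0.08333] / (σ√T) = (-0.0181 + 0.0154) / 0.1299 = -0.0213 which rounds to -0.02
d₂ = -0.0213 − 0.1299 = -0.1513 which rounds to -0.15
Pr(exercise) under Q = N(−d₂) = N(0.15) = 0.5596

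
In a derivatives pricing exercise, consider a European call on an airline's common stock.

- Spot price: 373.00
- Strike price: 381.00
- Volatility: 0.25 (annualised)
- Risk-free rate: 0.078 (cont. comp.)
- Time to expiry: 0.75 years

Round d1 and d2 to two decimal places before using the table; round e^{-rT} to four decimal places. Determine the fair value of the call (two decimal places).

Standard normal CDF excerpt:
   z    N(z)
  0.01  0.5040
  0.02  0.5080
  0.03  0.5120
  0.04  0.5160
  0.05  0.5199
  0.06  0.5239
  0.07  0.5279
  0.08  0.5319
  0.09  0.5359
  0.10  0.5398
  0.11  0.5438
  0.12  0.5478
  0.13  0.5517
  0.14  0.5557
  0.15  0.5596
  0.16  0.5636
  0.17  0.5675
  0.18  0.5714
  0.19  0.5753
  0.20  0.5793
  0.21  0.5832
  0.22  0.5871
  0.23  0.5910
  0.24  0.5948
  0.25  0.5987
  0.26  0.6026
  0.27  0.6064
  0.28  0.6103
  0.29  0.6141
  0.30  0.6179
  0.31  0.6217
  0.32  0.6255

39.37

σ√T = 0.25 × 0.8660 = 0.2165
d₁ = [ln(373/381) + (0.078 + 0.25²/2)·0.75] / 0.2165 = [-0.0212 + 0.0819] / 0.2165 = 0.2804 ≈ 0.28
d₂ = d₁ − σ√T = 0.2804 − 0.2165 = 0.0639 ≈ 0.06
exp(−rT) = exp(−0.078·0.75) = 0.9432
N(d₁) = N(0.28) = 0.6103;  N(d₂) = N(0.06) = 0.5239
C = 373·0.6103 − 381·0.9432·0.5239 = 227.6419 − 188.2683 = 39.3736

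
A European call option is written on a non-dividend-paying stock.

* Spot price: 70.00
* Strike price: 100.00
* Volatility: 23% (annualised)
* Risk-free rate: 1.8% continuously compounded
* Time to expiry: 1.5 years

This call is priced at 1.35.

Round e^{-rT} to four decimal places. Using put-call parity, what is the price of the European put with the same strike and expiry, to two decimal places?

28.69

e^(−rT) = e^(−0.018·1.5) = 0.9734
Put-call parity: C − P = S − K·e^(−rT) = 70 − 100·0.9734 = 70 − 97.3400 = -27.3400
P = C − (C − P) = 1.35 − (-27.3400) = 28.6900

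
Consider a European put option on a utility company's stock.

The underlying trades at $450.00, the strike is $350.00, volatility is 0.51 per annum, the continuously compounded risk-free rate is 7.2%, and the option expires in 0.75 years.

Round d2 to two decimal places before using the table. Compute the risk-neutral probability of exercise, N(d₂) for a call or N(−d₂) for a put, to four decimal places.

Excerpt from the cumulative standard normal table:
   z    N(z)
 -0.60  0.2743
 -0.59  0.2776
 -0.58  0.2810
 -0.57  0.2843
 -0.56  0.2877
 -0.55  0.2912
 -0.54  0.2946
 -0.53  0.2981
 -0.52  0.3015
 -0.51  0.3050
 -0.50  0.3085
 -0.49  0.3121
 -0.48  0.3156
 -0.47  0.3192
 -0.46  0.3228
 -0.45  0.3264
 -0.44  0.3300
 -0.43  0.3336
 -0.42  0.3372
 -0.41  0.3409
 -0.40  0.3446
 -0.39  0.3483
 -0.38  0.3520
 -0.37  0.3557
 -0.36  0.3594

σ√T = 0.51·√0.75 = 0.4417
d₁ = [ln(450/350) + (0.072 + 0.51²/2)·0.75] / 0.4417 = [0.2513 + 0.1515] / 0.4417 = 0.9121 ≈ 0.91
d₂ = d₁ − σ√T = 0.9121 − 0.4417 = 0.4704 ≈ 0.47
Pr(exercise) under Q = N(−d₂) = N(-0.47) = 0.3192

0.3192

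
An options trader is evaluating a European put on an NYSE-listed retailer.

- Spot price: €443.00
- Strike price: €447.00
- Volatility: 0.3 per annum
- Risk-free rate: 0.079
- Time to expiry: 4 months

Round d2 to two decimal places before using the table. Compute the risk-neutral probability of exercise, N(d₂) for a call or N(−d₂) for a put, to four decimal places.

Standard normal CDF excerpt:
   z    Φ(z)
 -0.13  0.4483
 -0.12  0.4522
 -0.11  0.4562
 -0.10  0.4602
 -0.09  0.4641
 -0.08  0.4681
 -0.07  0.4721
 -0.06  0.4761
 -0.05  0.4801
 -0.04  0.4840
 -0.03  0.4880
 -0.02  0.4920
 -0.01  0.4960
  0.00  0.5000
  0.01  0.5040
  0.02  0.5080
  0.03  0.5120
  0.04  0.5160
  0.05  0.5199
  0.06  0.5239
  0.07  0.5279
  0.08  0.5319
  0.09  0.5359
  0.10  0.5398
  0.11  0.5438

0.4960

σ√T = 0.3·√0.3333 = 0.1732
d₁ = [ln(443/447) + (0.079 + 0.3²/2)·0.3333] / 0.1732 = [-0.0090 + 0.0413] / 0.1732 = 0.1867 ≈ 0.19
d₂ = d₁ − σ√T = 0.1867 − 0.1732 = 0.0135 ≈ 0.01
Pr(exercise) under Q = N(−d₂) = N(-0.01) = 0.4960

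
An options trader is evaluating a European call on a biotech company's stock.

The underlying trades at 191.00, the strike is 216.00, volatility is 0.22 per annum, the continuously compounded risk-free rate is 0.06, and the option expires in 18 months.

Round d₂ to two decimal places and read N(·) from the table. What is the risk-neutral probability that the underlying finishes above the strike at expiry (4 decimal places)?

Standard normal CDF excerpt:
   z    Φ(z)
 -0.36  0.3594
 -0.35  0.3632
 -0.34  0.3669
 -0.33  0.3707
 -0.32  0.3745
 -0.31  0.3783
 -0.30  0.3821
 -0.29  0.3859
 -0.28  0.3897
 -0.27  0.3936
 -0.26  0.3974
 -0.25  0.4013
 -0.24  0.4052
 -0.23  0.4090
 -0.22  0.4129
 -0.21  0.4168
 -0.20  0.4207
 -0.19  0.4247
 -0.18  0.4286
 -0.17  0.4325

0.3974

T = 1.5;  σ√T = 0.2694
ln(S/K) + (r + σ²/2)T = ln(191/216) + (0.06 + 0.22²/2)·1.5 = -0.1230 + 0.1263 = 0.0033
d₁ = 0.0033 / 0.2694 = 0.0122 ≈ 0.01
d₂ = d₁ − σ√T = 0.0122 − 0.2694 = -0.2572 ≈ -0.26
Risk-neutral Pr[S_T > K] = N(d₂) = N(-0.26) = 0.3974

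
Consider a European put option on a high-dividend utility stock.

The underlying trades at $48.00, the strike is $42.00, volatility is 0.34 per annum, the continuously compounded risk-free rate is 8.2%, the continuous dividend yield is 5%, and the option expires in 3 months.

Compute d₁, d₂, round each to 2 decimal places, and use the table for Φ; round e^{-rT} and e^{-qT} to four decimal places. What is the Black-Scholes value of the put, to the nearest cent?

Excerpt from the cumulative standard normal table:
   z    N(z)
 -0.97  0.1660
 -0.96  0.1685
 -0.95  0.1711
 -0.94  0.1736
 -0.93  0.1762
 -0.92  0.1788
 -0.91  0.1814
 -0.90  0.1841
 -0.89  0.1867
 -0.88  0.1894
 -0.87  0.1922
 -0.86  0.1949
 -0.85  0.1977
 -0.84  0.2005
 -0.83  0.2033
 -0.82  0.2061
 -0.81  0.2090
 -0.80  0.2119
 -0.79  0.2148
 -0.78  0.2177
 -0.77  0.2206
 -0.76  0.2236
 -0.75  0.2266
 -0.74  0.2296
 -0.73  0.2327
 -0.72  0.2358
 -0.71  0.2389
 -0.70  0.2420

T = 0.25;  σ√T = 0.1700
ln(S/K) + (r − q + σ²/2)T = ln(48/42) + (0.082 − 0.05 + 0.34²/2)·0.25 = 0.1335 + 0.0225 = 0.1560
d₁ = 0.1560 / 0.1700 = 0.9175 → 0.92
d₂ = d₁ − σ√T = 0.9175 − 0.1700 = 0.7475 → 0.75
exp(−qT) = exp(−0.05·0.25) = 0.9876;  exp(−rT) = exp(−0.082·0.25) = 0.9797
N(−d₂) = N(-0.75) = 0.2266;  N(−d₁) = N(-0.92) = 0.1788
P = 42·0.9797·0.2266 − 48·0.9876·0.1788 = 9.3240 − 8.4760 = 0.8480

$0.85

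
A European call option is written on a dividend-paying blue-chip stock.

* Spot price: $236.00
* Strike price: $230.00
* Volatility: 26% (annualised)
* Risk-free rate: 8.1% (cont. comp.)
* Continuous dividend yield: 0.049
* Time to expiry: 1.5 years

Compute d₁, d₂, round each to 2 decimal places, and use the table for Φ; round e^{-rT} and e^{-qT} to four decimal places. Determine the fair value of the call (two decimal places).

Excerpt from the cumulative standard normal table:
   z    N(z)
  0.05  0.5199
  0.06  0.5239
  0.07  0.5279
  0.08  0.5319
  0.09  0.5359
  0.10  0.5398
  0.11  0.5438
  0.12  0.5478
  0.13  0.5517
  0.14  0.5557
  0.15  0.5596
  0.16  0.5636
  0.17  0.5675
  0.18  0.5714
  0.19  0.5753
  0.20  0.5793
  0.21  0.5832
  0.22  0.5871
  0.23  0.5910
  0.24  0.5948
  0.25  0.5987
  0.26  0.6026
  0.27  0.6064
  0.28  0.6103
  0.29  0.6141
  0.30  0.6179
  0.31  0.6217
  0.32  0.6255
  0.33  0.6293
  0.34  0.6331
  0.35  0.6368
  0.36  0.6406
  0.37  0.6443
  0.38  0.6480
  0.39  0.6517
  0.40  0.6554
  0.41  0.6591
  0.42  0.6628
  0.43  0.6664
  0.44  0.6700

$35.37

σ√T = 0.26 × 1.2247 = 0.3184
d₁ = [ln(236/230) + (0.081 − 0.049 + 0.26²/2)·1.5] / 0.3184 = [0.0258 + 0.0987] / 0.3184 = 0.3908 which rounds to 0.39
d₂ = d₁ − σ√T = 0.3908 − 0.3184 = 0.0724 which rounds to 0.07
exp(−qT) = exp(−0.049·1.5) = 0.9291;  exp(−rT) = exp(−0.081·1.5) = 0.8856
N(d₁) = N(0.39) = 0.6517;  N(d₂) = N(0.07) = 0.5279
C = 236·0.9291·0.6517 − 230·0.8856·0.5279 = 142.8967 − 107.5269 = 35.3698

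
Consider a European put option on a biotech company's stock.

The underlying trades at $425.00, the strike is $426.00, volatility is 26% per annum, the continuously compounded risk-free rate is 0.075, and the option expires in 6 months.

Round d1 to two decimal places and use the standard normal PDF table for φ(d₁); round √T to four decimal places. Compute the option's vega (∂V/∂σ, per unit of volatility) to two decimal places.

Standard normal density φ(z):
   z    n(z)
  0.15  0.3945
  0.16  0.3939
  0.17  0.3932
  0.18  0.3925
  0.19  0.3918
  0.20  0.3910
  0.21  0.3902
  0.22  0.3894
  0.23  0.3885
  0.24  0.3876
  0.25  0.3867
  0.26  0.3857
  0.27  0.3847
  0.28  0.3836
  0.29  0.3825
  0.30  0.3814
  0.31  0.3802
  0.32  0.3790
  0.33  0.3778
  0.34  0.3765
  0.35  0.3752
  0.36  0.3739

σ√T = 0.26·√0.5 = 0.1838
ln(S/K) + (r + σ²/2)T = ln(425/426) + (0.075 + 0.26²/2)·0.5 = -0.0024 + 0.0544 = 0.0520
d₁ = 0.0520 / 0.1838 = 0.2831 ⇒ 0.28
√T = √0.5 = 0.7071
φ(d₁) = φ(0.28) = 0.3836
vega = S·φ(d₁)·√T = 425·0.3836·0.7071 = 115.2785

115.28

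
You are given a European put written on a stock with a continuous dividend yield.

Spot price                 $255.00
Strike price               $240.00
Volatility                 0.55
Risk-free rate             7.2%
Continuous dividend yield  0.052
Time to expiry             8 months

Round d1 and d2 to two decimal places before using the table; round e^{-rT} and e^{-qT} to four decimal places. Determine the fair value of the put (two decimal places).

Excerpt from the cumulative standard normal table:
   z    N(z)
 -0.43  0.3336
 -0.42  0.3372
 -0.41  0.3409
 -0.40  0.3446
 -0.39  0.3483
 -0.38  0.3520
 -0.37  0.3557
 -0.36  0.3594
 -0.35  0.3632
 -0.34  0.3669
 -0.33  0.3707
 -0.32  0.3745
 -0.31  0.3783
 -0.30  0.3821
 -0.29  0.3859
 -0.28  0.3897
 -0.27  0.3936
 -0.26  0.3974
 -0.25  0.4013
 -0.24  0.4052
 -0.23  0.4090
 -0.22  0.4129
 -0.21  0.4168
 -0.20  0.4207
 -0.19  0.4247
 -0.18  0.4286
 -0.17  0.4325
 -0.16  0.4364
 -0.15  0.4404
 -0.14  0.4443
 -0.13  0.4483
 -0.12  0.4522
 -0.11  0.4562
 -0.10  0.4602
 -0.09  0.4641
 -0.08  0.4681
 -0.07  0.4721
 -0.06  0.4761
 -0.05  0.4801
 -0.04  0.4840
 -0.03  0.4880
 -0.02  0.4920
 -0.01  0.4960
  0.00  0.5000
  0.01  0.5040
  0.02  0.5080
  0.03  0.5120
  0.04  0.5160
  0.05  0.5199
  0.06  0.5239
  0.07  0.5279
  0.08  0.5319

$34.05

σ√T = 0.55 × 0.8165 = 0.4491
d₁ = [ln(255/240) + (0.072 − 0.052 + 0.55²/2)·0.6667] / 0.4491 = [0.0606 + 0.1142] / 0.4491 = 0.3892 ⇒ 0.39
d₂ = d₁ − σ√T = 0.3892 − 0.4491 = -0.0598 ⇒ -0.06
e^(−qT) = e^(−0.052·0.6667) = 0.9659;  e^(−rT) = e^(−0.072·0.6667) = 0.9531
P = 240·0.9531·N(0.06) − 255·0.9659·N(-0.39) = 240·0.9531·0.5239 − 255·0.9659·0.3483 = 119.8390 − 85.7879 = 34.0511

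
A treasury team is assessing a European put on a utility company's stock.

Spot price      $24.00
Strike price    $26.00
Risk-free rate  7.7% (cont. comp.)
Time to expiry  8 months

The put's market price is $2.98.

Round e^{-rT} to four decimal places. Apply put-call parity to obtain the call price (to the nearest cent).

$2.28

e^(−rT) = e^(−0.077·0.6667) = 0.9500
Put-call parity: C − P = S − K·e^(−rT) = 24 − 26·0.9500 = 24 − 24.7000 = -0.7000
C = P + (C − P) = 2.98 + (-0.7000) = 2.2800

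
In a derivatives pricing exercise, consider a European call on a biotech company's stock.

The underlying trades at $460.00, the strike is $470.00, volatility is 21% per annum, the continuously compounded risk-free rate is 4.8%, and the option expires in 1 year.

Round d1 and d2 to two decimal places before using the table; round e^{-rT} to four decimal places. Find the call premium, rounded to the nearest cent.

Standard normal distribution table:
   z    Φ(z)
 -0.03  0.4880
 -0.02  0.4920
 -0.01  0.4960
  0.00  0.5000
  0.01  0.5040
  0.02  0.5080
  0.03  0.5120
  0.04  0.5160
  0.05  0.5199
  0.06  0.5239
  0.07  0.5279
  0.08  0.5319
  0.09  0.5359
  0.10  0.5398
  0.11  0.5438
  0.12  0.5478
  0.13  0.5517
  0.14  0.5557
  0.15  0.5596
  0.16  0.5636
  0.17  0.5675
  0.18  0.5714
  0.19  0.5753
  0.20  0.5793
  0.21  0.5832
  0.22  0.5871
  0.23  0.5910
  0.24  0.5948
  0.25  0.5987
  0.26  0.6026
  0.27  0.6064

$44.30

T = 1;  σ√T = 0.2100
ln(S/K) + (r + σ²/2)T = ln(460/470) + (0.048 + 0.21²/2)·1 = -0.0215 + 0.0701 = 0.0485
d₁ = 0.0485 / 0.2100 = 0.2312 → 0.23
d₂ = d₁ − σ√T = 0.2312 − 0.2100 = 0.0212 → 0.02
exp(−rT) = exp(−0.048·1) = 0.9531
N(d₁) = N(0.23) = 0.5910;  N(d₂) = N(0.02) = 0.5080
C = 460·0.5910 − 470·0.9531·0.5080 = 271.8600 − 227.5622 = 44.2978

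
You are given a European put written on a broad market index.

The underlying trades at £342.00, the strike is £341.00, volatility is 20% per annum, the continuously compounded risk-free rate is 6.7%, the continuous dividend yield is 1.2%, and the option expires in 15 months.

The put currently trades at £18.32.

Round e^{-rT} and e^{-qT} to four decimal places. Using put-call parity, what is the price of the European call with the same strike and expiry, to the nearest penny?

£41.61

e^(−qT) = e^(−0.012·1.25) = 0.9851;  e^(−rT) = e^(−0.067·1.25) = 0.9197
Put-call parity: C − P = S·e^(−qT) − K·e^(−rT) = 342·0.9851 − 341·0.9197 = 336.9042 − 313.6177 = 23.2865
C = P + (C − P) = 18.32 + (23.2865) = 41.6065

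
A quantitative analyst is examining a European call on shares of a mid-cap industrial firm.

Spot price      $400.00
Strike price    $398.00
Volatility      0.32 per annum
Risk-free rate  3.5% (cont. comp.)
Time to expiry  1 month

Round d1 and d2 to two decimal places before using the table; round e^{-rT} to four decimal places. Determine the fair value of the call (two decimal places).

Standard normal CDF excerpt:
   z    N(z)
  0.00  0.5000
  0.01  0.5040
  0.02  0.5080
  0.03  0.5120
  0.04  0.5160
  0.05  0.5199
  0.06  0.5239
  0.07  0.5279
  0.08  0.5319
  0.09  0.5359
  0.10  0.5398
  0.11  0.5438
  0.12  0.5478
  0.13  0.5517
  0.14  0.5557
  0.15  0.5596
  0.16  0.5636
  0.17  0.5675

$15.91

σ√T = 0.32·√0.08333 = 0.0924
ln(S/K) + (r + σ²/2)T = ln(400/398) + (0.035 + 0.32²/2)·0.08333 = 0.0050 + 0.0072 = 0.0122
d₁ = 0.0122 / 0.0924 = 0.1320 → 0.13
d₂ = d₁ − σ√T = 0.1320 − 0.0924 = 0.0396 → 0.04
e^(−rT) = e^(−0.035·0.08333) = 0.9971
N(d₁) = N(0.13) = 0.5517;  N(d₂) = N(0.04) = 0.5160
C = 400·0.5517 − 398·0.9971·0.5160 = 220.6800 − 204.7724 = 15.9076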